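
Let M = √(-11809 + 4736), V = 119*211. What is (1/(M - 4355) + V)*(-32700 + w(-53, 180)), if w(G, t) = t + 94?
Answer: -7723800457570651/9486549 + 16213*I*√7073/9486549 ≈ -8.1418e+8 + 0.14373*I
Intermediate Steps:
w(G, t) = 94 + t
V = 25109
M = I*√7073 (M = √(-7073) = I*√7073 ≈ 84.101*I)
(1/(M - 4355) + V)*(-32700 + w(-53, 180)) = (1/(I*√7073 - 4355) + 25109)*(-32700 + (94 + 180)) = (1/(-4355 + I*√7073) + 25109)*(-32700 + 274) = (25109 + 1/(-4355 + I*√7073))*(-32426) = -814184434 - 32426/(-4355 + I*√7073)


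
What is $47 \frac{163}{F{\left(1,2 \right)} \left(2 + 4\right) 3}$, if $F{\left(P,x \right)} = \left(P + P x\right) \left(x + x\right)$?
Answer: $\frac{7661}{216} \approx 35.468$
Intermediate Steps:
$F{\left(P,x \right)} = 2 x \left(P + P x\right)$ ($F{\left(P,x \right)} = \left(P + P x\right) 2 x = 2 x \left(P + P x\right)$)
$47 \frac{163}{F{\left(1,2 \right)} \left(2 + 4\right) 3} = 47 \frac{163}{2 \cdot 1 \cdot 2 \left(1 + 2\right) \left(2 + 4\right) 3} = 47 \frac{163}{2 \cdot 1 \cdot 2 \cdot 3 \cdot 6 \cdot 3} = 47 \frac{163}{12 \cdot 18} = 47 \cdot \frac{163}{216} = \frac{7661}{216}$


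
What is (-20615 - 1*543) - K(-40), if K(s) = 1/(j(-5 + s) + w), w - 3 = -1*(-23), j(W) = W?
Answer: -402001/19 ≈ -21158.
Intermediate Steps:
w = 26 (w = 3 - 1*(-23) = 3 + 23 = 26)
K(s) = 1/(21 + s) (K(s) = 1/((-5 + s) + 26) = 1/(21 + s))
(-20615 - 1*543) - K(-40) = (-20615 - 1*543) - 1/(21 - 40) = (-20615 - 543) - 1/(-19) = -21158 - 1*(-1/19) = -21158 + 1/19 = -402001/19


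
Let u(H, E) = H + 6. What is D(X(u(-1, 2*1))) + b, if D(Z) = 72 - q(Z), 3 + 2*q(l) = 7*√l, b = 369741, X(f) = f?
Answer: 739629/2 - 7*√5/2 ≈ 3.6981e+5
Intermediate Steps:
u(H, E) = 6 + H
q(l) = -3/2 + 7*√l/2 (q(l) = -3/2 + (7*√l)/2 = -3/2 + 7*√l/2)
D(Z) = 147/2 - 7*√Z/2 (D(Z) = 72 - (-3/2 + 7*√Z/2) = 72 + (3/2 - 7*√Z/2) = 147/2 - 7*√Z/2)
D(X(u(-1, 2*1))) + b = (147/2 - 7*√(6 - 1)/2) + 369741 = (147/2 - 7*√5/2) + 369741 = 739629/2 - 7*√5/2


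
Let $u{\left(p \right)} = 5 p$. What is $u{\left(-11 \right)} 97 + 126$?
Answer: $-5209$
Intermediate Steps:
$u{\left(-11 \right)} 97 + 126 = 5 \left(-11\right) 97 + 126 = \left(-55\right) 97 + 126 = -5335 + 126 = -5209$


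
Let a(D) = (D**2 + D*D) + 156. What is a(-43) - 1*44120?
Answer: -40266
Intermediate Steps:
a(D) = 156 + 2*D**2 (a(D) = (D**2 + D**2) + 156 = 2*D**2 + 156 = 156 + 2*D**2)
a(-43) - 1*44120 = (156 + 2*(-43)**2) - 1*44120 = (156 + 2*1849) - 44120 = (156 + 3698) - 44120 = 3854 - 44120 = -40266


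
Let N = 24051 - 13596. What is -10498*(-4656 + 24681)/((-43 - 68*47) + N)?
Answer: -105111225/3608 ≈ -29133.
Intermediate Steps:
N = 10455
-10498*(-4656 + 24681)/((-43 - 68*47) + N) = -10498*(-4656 + 24681)/((-43 - 68*47) + 10455) = -10498*20025/((-43 - 3196) + 10455) = -10498*20025/(-3239 + 10455) = -10498/(7216*(1/20025)) = -10498/7216/20025 = -10498*20025/7216 = -105111225/3608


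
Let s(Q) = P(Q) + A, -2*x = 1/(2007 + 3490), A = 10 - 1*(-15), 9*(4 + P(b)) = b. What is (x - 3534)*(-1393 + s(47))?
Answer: 477928255897/98946 ≈ 4.8302e+6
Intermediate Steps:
P(b) = -4 + b/9
A = 25 (A = 10 + 15 = 25)
x = -1/10994 (x = -1/(2*(2007 + 3490)) = -½/5497 = -½*1/5497 = -1/10994 ≈ -9.0959e-5)
s(Q) = 21 + Q/9 (s(Q) = (-4 + Q/9) + 25 = 21 + Q/9)
(x - 3534)*(-1393 + s(47)) = (-1/10994 - 3534)*(-1393 + (21 + (⅑)*47)) = -38852797*(-1393 + (21 + 47/9))/10994 = -38852797*(-1393 + 236/9)/10994 = -38852797/10994*(-12301/9) = 477928255897/98946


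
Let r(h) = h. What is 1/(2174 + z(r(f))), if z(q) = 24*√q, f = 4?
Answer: 1/2222 ≈ 0.00045004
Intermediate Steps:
1/(2174 + z(r(f))) = 1/(2174 + 24*√4) = 1/(2174 + 24*2) = 1/(2174 + 48) = 1/2222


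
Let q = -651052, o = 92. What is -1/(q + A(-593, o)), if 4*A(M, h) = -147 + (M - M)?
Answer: 4/2604355 ≈ 1.5359e-6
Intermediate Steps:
A(M, h) = -147/4 (A(M, h) = (-147 + (M - M))/4 = (-147 + 0)/4 = (¼)*(-147) = -147/4)
-1/(q + A(-593, o)) = -1/(-651052 - 147/4) = -1/(-2604355/4) = -1*(-4/2604355) = 4/2604355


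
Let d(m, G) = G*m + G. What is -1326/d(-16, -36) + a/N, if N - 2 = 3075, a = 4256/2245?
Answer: -61050205/24868314 ≈ -2.4549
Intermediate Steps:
a = 4256/2245 (a = 4256*(1/2245) = 4256/2245 ≈ 1.8958)
d(m, G) = G + G*m
N = 3077 (N = 2 + 3075 = 3077)
-1326/d(-16, -36) + a/N = -1326*(-1/(36*(1 - 16))) + (4256/2245)/3077 = -1326/((-36*(-15))) + (4256/2245)*(1/3077) = -1326/540 + 4256/6907865 = -1326*1/540 + 4256/6907865 = -221/90 + 4256/6907865 = -61050205/24868314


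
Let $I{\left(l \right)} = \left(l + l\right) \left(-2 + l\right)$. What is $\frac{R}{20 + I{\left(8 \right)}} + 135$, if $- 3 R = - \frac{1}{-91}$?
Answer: $\frac{4275179}{31668} \approx 135.0$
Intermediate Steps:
$R = - \frac{1}{273}$ ($R = - \frac{\left(-1\right) \frac{1}{-91}}{3} = - \frac{\left(-1\right) \left(- \frac{1}{91}\right)}{3} = \left(- \frac{1}{3}\right) \frac{1}{91} = - \frac{1}{273} \approx -0.003663$)
$I{\left(l \right)} = 2 l \left(-2 + l\right)$
$\frac{R}{20 + I{\left(8 \right)}} + 135 = - \frac{1}{273 \left(20 + 2 \cdot 8 \left(-2 + 8\right)\right)} + 135 = - \frac{1}{273 \left(20 + 2 \cdot 8 \cdot 6\right)} + 135 = - \frac{1}{273 \left(20 + 96\right)} + 135 = - \frac{1}{273 \cdot 116} + 135 = \left(- \frac{1}{273}\right) \frac{1}{116} + 135 = - \frac{1}{31668} + 135 = \frac{4275179}{31668}$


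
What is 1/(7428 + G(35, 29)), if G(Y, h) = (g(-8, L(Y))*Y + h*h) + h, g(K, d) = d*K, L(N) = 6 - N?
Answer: 1/16418 ≈ 6.0909e-5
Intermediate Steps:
g(K, d) = K*d
G(Y, h) = h + h**2 + Y*(-48 + 8*Y) (G(Y, h) = ((-8*(6 - Y))*Y + h*h) + h = ((-48 + 8*Y)*Y + h**2) + h = (Y*(-48 + 8*Y) + h**2) + h = (h**2 + Y*(-48 + 8*Y)) + h = h + h**2 + Y*(-48 + 8*Y))
1/(7428 + G(35, 29)) = 1/(7428 + (29 + 29**2 + 8*35*(-6 + 35))) = 1/(7428 + (29 + 841 + 8*35*29)) = 1/(7428 + (29 + 841 + 8120)) = 1/(7428 + 8990) = 1/16418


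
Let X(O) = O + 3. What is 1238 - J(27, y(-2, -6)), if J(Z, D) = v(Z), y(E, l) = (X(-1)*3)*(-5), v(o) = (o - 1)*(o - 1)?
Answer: 562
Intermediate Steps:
X(O) = 3 + O
v(o) = (-1 + o)² (v(o) = (-1 + o)*(-1 + o) = (-1 + o)²)
y(E, l) = -30 (y(E, l) = ((3 - 1)*3)*(-5) = (2*3)*(-5) = 6*(-5) = -30)
J(Z, D) = (-1 + Z)²
1238 - J(27, y(-2, -6)) = 1238 - (-1 + 27)² = 1238 - 1*26² = 1238 - 1*676 = 1238 - 676 = 562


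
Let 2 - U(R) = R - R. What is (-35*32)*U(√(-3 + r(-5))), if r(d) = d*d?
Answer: -2240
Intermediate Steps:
r(d) = d²
U(R) = 2 (U(R) = 2 - (R - R) = 2 - 1*0 = 2 + 0 = 2)
(-35*32)*U(√(-3 + r(-5))) = -35*32*2 = -1120*2 = -2240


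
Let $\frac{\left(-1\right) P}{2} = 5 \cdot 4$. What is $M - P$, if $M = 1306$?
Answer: $1346$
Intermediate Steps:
$P = -40$ ($P = - 2 \cdot 5 \cdot 4 = \left(-2\right) 20 = -40$)
$M - P = 1306 - -40 = 1306 + 40 = 1346$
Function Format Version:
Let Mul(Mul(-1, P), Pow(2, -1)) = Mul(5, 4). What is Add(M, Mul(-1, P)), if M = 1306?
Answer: 1346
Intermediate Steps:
P = -40 (P = Mul(-2, Mul(5, 4)) = Mul(-2, 20) = -40)
Add(M, Mul(-1, P)) = Add(1306, Mul(-1, -40)) = Add(1306, 40) = 1346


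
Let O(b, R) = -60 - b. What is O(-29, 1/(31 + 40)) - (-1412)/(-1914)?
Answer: -30373/957 ≈ -31.738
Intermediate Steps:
O(-29, 1/(31 + 40)) - (-1412)/(-1914) = (-60 - 1*(-29)) - (-1412)/(-1914) = (-60 + 29) - (-1412)*(-1)/1914 = -31 - 1*706/957 = -31 - 706/957 = -30373/957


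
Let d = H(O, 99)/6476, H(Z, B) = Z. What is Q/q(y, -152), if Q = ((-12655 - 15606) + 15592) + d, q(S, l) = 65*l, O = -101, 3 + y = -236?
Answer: 16408909/12796576 ≈ 1.2823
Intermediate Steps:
y = -239 (y = -3 - 236 = -239)
d = -101/6476 ≈ -0.015596
Q = -82044545/6476 (Q = ((-12655 - 15606) + 15592) - 101/6476 = (-28261 + 15592) - 101/6476 = -12669 - 101/6476 = -82044545/6476 ≈ -12669.)
Q/q(y, -152) = -82044545/(6476*(65*(-152))) = -82044545/6476/(-9880) = -82044545/6476*(-1/9880) = 16408909/12796576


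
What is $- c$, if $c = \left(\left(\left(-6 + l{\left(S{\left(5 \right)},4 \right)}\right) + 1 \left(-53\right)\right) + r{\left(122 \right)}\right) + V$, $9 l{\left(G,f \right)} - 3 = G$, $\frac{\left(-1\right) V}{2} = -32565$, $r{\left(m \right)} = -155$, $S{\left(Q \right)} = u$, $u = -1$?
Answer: $- \frac{584246}{9} \approx -64916.0$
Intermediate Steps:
$S{\left(Q \right)} = -1$
$V = 65130$ ($V = \left(-2\right) \left(-32565\right) = 65130$)
$l{\left(G,f \right)} = \frac{1}{3} + \frac{G}{9}$
$c = \frac{584246}{9}$ ($c = \left(\left(\left(-6 + \left(\frac{1}{3} + \frac{1}{9} \left(-1\right)\right)\right) + 1 \left(-53\right)\right) - 155\right) + 65130 = \left(\left(\left(-6 + \left(\frac{1}{3} - \frac{1}{9}\right)\right) - 53\right) - 155\right) + 65130 = \left(\left(\left(-6 + \frac{2}{9}\right) - 53\right) - 155\right) + 65130 = \left(\left(- \frac{52}{9} - 53\right) - 155\right) + 65130 = \left(- \frac{529}{9} - 155\right) + 65130 = - \frac{1924}{9} + 65130 = \frac{584246}{9} \approx 64916.0$)
$- c = \left(-1\right) \frac{584246}{9} = - \frac{584246}{9}$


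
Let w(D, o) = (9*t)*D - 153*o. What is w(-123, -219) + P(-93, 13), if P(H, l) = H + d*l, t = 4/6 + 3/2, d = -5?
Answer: 61901/2 ≈ 30951.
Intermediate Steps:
t = 13/6 (t = 4*(1/6) + 3*(1/2) = 2/3 + 3/2 = 13/6 ≈ 2.1667)
P(H, l) = H - 5*l
w(D, o) = -153*o + 39*D/2 (w(D, o) = (9*(13/6))*D - 153*o = 39*D/2 - 153*o = -153*o + 39*D/2)
w(-123, -219) + P(-93, 13) = (-153*(-219) + (39/2)*(-123)) + (-93 - 5*13) = (33507 - 4797/2) + (-93 - 65) = 62217/2 - 158 = 61901/2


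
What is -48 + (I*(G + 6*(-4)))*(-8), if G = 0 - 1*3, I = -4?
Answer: -912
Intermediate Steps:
G = -3 (G = 0 - 3 = -3)
-48 + (I*(G + 6*(-4)))*(-8) = -48 - 4*(-3 + 6*(-4))*(-8) = -48 - 4*(-3 - 24)*(-8) = -48 - 4*(-27)*(-8) = -48 + 108*(-8) = -48 - 864 = -912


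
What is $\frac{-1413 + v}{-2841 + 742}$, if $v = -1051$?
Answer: $\frac{2464}{2099} \approx 1.1739$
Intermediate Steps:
$\frac{-1413 + v}{-2841 + 742} = \frac{-1413 - 1051}{-2841 + 742} = - \frac{2464}{-2099} = \left(-2464\right) \left(- \frac{1}{2099}\right) = \frac{2464}{2099}$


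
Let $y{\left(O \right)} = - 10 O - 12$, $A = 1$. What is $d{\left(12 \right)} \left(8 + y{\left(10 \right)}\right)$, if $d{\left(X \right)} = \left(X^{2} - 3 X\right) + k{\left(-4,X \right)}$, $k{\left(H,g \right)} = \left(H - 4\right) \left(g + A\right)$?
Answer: $-416$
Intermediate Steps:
$k{\left(H,g \right)} = \left(1 + g\right) \left(-4 + H\right)$ ($k{\left(H,g \right)} = \left(H - 4\right) \left(g + 1\right) = \left(-4 + H\right) \left(1 + g\right) = \left(1 + g\right) \left(-4 + H\right)$)
$y{\left(O \right)} = -12 - 10 O$
$d{\left(X \right)} = -8 + X^{2} - 11 X$ ($d{\left(X \right)} = \left(X^{2} - 3 X\right) - \left(8 + 8 X\right) = -8 + X^{2} - 11 X$)
$d{\left(12 \right)} \left(8 + y{\left(10 \right)}\right) = \left(-8 + 12^{2} - 132\right) \left(8 - 112\right) = \left(-8 + 144 - 132\right) \left(8 - 112\right) = 4 \left(8 - 112\right) = 4 \left(-104\right) = -416$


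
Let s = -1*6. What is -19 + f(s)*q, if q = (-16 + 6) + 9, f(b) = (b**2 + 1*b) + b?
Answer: -43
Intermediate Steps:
s = -6
f(b) = b**2 + 2*b (f(b) = (b**2 + b) + b = (b + b**2) + b = b**2 + 2*b)
q = -1 (q = -10 + 9 = -1)
-19 + f(s)*q = -19 - 6*(2 - 6)*(-1) = -19 - 6*(-4)*(-1) = -19 + 24*(-1) = -19 - 24 = -43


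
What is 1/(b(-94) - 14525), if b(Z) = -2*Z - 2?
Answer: -1/14339 ≈ -6.9740e-5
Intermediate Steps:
b(Z) = -2 - 2*Z
1/(b(-94) - 14525) = 1/((-2 - 2*(-94)) - 14525) = 1/((-2 + 188) - 14525) = 1/(186 - 14525) = 1/(-14339) = -1/14339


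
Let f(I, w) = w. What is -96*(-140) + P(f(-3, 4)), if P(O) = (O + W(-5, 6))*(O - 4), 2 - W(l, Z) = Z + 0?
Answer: 13440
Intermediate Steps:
W(l, Z) = 2 - Z (W(l, Z) = 2 - (Z + 0) = 2 - Z)
P(O) = (-4 + O)**2 (P(O) = (O + (2 - 1*6))*(O - 4) = (O + (2 - 6))*(-4 + O) = (O - 4)*(-4 + O) = (-4 + O)*(-4 + O) = (-4 + O)**2)
-96*(-140) + P(f(-3, 4)) = -96*(-140) + (16 + 4**2 - 8*4) = 13440 + (16 + 16 - 32) = 13440 + 0 = 13440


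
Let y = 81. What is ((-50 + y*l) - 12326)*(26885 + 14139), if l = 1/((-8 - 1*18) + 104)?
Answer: -6599715488/13 ≈ -5.0767e+8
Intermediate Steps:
l = 1/78 (l = 1/((-8 - 18) + 104) = 1/(-26 + 104) = 1/78 ≈ 0.012821)
((-50 + y*l) - 12326)*(26885 + 14139) = ((-50 + 81*(1/78)) - 12326)*(26885 + 14139) = ((-50 + 27/26) - 12326)*41024 = (-1273/26 - 12326)*41024 = -321749/26*41024 = -6599715488/13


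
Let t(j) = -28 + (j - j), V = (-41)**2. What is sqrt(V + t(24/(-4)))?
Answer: sqrt(1653) ≈ 40.657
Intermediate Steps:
V = 1681
t(j) = -28 (t(j) = -28 + 0 = -28)
sqrt(V + t(24/(-4))) = sqrt(1681 - 28) = sqrt(1653)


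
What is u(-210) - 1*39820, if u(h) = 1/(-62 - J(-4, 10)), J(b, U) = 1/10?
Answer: -24728230/621 ≈ -39820.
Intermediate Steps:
J(b, U) = ⅒
u(h) = -10/621 (u(h) = 1/(-62 - 1*⅒) = 1/(-62 - ⅒) = 1/(-621/10) = -10/621)
u(-210) - 1*39820 = -10/621 - 1*39820 = -10/621 - 39820 = -24728230/621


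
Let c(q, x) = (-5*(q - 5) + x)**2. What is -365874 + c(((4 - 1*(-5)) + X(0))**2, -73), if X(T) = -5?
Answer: -349490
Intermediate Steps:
c(q, x) = (25 + x - 5*q)**2 (c(q, x) = (-5*(-5 + q) + x)**2 = ((25 - 5*q) + x)**2 = (25 + x - 5*q)**2)
-365874 + c(((4 - 1*(-5)) + X(0))**2, -73) = -365874 + (25 - 73 - 5*((4 - 1*(-5)) - 5)**2)**2 = -365874 + (25 - 73 - 5*((4 + 5) - 5)**2)**2 = -365874 + (25 - 73 - 5*(9 - 5)**2)**2 = -365874 + (25 - 73 - 5*4**2)**2 = -365874 + (25 - 73 - 5*16)**2 = -365874 + (25 - 73 - 80)**2 = -365874 + (-128)**2 = -365874 + 16384 = -349490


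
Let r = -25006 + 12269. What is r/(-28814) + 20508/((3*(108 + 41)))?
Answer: 198870317/4293286 ≈ 46.321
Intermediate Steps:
r = -12737
r/(-28814) + 20508/((3*(108 + 41))) = -12737/(-28814) + 20508/((3*(108 + 41))) = -12737*(-1/28814) + 20508/((3*149)) = 12737/28814 + 20508/447 = 12737/28814 + 20508*(1/447) = 12737/28814 + 6836/149 = 198870317/4293286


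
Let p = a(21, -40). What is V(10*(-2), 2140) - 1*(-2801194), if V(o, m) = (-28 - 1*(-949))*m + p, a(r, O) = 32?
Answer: 4772166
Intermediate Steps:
p = 32
V(o, m) = 32 + 921*m (V(o, m) = (-28 - 1*(-949))*m + 32 = (-28 + 949)*m + 32 = 921*m + 32 = 32 + 921*m)
V(10*(-2), 2140) - 1*(-2801194) = (32 + 921*2140) - 1*(-2801194) = (32 + 1970940) + 2801194 = 1970972 + 2801194 = 4772166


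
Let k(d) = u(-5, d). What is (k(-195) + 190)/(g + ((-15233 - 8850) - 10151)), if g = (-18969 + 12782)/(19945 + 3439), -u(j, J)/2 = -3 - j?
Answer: -1449808/266844681 ≈ -0.0054331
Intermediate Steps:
u(j, J) = 6 + 2*j (u(j, J) = -2*(-3 - j) = 6 + 2*j)
g = -6187/23384 ≈ -0.26458
k(d) = -4 (k(d) = 6 + 2*(-5) = 6 - 10 = -4)
(k(-195) + 190)/(g + ((-15233 - 8850) - 10151)) = (-4 + 190)/(-6187/23384 + ((-15233 - 8850) - 10151)) = 186/(-6187/23384 + (-24083 - 10151)) = 186/(-6187/23384 - 34234) = 186/(-800534043/23384) = 186*(-23384/800534043) = -1449808/266844681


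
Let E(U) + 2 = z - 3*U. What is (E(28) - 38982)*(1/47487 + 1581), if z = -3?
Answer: -2933331435308/47487 ≈ -6.1771e+7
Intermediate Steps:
E(U) = -5 - 3*U (E(U) = -2 + (-3 - 3*U) = -5 - 3*U)
(E(28) - 38982)*(1/47487 + 1581) = ((-5 - 3*28) - 38982)*(1/47487 + 1581) = ((-5 - 84) - 38982)*(1/47487 + 1581) = (-89 - 38982)*(75076948/47487) = -39071*75076948/47487 = -2933331435308/47487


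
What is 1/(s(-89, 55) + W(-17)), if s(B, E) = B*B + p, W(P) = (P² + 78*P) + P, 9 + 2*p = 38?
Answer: 2/13763 ≈ 0.00014532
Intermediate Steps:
p = 29/2 (p = -9/2 + (½)*38 = -9/2 + 19 = 29/2 ≈ 14.500)
W(P) = P² + 79*P
s(B, E) = 29/2 + B² (s(B, E) = B*B + 29/2 = B² + 29/2 = 29/2 + B²)
1/(s(-89, 55) + W(-17)) = 1/((29/2 + (-89)²) - 17*(79 - 17)) = 1/((29/2 + 7921) - 17*62) = 1/(15871/2 - 1054) = 1/(13763/2) = 2/13763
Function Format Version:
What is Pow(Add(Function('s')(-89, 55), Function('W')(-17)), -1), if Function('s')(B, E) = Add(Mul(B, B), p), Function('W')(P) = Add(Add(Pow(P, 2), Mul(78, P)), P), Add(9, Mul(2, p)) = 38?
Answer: Rational(2, 13763) ≈ 0.00014532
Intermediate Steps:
p = Rational(29, 2) (p = Add(Rational(-9, 2), Mul(Rational(1, 2), 38)) = Add(Rational(-9, 2), 19) = Rational(29, 2) ≈ 14.500)
Function('W')(P) = Add(Pow(P, 2), Mul(79, P))
Function('s')(B, E) = Add(Rational(29, 2), Pow(B, 2)) (Function('s')(B, E) = Add(Mul(B, B), Rational(29, 2)) = Add(Pow(B, 2), Rational(29, 2)) = Add(Rational(29, 2), Pow(B, 2)))
Pow(Add(Function('s')(-89, 55), Function('W')(-17)), -1) = Pow(Add(Add(Rational(29, 2), Pow(-89, 2)), Mul(-17, Add(79, -17))), -1) = Pow(Add(Add(Rational(29, 2), 7921), Mul(-17, 62)), -1) = Pow(Add(Rational(15871, 2), -1054), -1) = Pow(Rational(13763, 2), -1) = Rational(2, 13763)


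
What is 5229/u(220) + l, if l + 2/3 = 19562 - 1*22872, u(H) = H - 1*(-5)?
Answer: -246557/75 ≈ -3287.4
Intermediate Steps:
u(H) = 5 + H (u(H) = H + 5 = 5 + H)
l = -9932/3 (l = -⅔ + (19562 - 1*22872) = -⅔ + (19562 - 22872) = -⅔ - 3310 = -9932/3 ≈ -3310.7)
5229/u(220) + l = 5229/(5 + 220) - 9932/3 = 5229/225 - 9932/3 = 5229*(1/225) - 9932/3 = 581/25 - 9932/3 = -246557/75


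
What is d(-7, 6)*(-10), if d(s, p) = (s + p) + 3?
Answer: -20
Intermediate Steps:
d(s, p) = 3 + p + s (d(s, p) = (p + s) + 3 = 3 + p + s)
d(-7, 6)*(-10) = (3 + 6 - 7)*(-10) = 2*(-10) = -20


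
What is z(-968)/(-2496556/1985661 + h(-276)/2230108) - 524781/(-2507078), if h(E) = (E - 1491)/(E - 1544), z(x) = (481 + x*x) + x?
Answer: -18923220646220358430149810447/25404244930465709892094 ≈ -7.4488e+5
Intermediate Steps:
z(x) = 481 + x + x**2 (z(x) = (481 + x**2) + x = 481 + x + x**2)
h(E) = (-1491 + E)/(-1544 + E)
z(-968)/(-2496556/1985661 + h(-276)/2230108) - 524781/(-2507078) = (481 - 968 + (-968)**2)/(-2496556/1985661 + ((-1491 - 276)/(-1544 - 276))/2230108) - 524781/(-2507078) = (481 - 968 + 937024)/(-2496556*1/1985661 + (-1767/(-1820))*(1/2230108)) - 524781*(-1/2507078) = 936537/(-2496556/1985661 - 1/1820*(-1767)*(1/2230108)) + 524781/2507078 = 936537/(-2496556/1985661 + (1767/1820)*(1/2230108)) + 524781/2507078 = 936537/(-2496556/1985661 + 1767/4058796560) + 524781/2507078 = 936537/(-10133009395984373/8059394036126160) + 524781/2507078 = 936537*(-8059394036126160/10133009395984373) + 524781/2507078 = -7547920712411485507920/10133009395984373 + 524781/2507078 = -18923220646220358430149810447/25404244930465709892094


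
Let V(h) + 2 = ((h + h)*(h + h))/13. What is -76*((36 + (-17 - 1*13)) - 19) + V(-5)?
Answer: 12918/13 ≈ 993.69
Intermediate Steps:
V(h) = -2 + 4*h²/13 (V(h) = -2 + ((h + h)*(h + h))/13 = -2 + ((2*h)*(2*h))*(1/13) = -2 + (4*h²)*(1/13) = -2 + 4*h²/13)
-76*((36 + (-17 - 1*13)) - 19) + V(-5) = -76*((36 + (-17 - 1*13)) - 19) + (-2 + (4/13)*(-5)²) = -76*((36 + (-17 - 13)) - 19) + (-2 + (4/13)*25) = -76*((36 - 30) - 19) + (-2 + 100/13) = -76*(6 - 19) + 74/13 = -76*(-13) + 74/13 = 988 + 74/13 = 12918/13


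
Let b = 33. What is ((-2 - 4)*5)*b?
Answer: -990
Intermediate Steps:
((-2 - 4)*5)*b = ((-2 - 4)*5)*33 = -6*5*33 = -30*33 = -990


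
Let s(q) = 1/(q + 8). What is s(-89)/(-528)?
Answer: 1/42768 ≈ 2.3382e-5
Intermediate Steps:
s(q) = 1/(8 + q)
s(-89)/(-528) = 1/((8 - 89)*(-528)) = -1/528/(-81) = -1/81*(-1/528) = 1/42768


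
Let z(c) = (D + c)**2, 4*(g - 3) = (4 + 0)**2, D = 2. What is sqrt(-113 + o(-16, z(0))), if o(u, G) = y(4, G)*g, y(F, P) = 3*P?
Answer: I*sqrt(29) ≈ 5.3852*I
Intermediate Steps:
g = 7 (g = 3 + (4 + 0)**2/4 = 3 + (1/4)*4**2 = 3 + (1/4)*16 = 3 + 4 = 7)
z(c) = (2 + c)**2
o(u, G) = 21*G (o(u, G) = (3*G)*7 = 21*G)
sqrt(-113 + o(-16, z(0))) = sqrt(-113 + 21*(2 + 0)**2) = sqrt(-113 + 21*2**2) = sqrt(-113 + 21*4) = sqrt(-113 + 84) = sqrt(-29) = I*sqrt(29)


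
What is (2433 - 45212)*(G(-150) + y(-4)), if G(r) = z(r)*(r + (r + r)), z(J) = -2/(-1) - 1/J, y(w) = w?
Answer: 38800553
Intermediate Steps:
z(J) = 2 - 1/J (z(J) = -2*(-1) - 1/J = 2 - 1/J)
G(r) = 3*r*(2 - 1/r) (G(r) = (2 - 1/r)*(r + (r + r)) = (2 - 1/r)*(r + 2*r) = (2 - 1/r)*(3*r) = 3*r*(2 - 1/r))
(2433 - 45212)*(G(-150) + y(-4)) = (2433 - 45212)*((-3 + 6*(-150)) - 4) = -42779*((-3 - 900) - 4) = -42779*(-903 - 4) = -42779*(-907) = 38800553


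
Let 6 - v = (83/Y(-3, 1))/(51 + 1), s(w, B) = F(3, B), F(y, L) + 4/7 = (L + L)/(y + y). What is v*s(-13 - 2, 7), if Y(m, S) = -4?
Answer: 49247/4368 ≈ 11.274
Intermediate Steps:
F(y, L) = -4/7 + L/y (F(y, L) = -4/7 + (L + L)/(y + y) = -4/7 + (2*L)/((2*y)) = -4/7 + (2*L)*(1/(2*y)) = -4/7 + L/y)
s(w, B) = -4/7 + B/3
v = 1331/208 (v = 6 - 83/(-4)/(51 + 1) = 6 - 83*(-¼)/52 = 6 - (-83)/(4*52) = 6 - 1*(-83/208) = 6 + 83/208 = 1331/208 ≈ 6.3990)
v*s(-13 - 2, 7) = 1331*(-4/7 + (⅓)*7)/208 = 1331*(-4/7 + 7/3)/208 = (1331/208)*(37/21) = 49247/4368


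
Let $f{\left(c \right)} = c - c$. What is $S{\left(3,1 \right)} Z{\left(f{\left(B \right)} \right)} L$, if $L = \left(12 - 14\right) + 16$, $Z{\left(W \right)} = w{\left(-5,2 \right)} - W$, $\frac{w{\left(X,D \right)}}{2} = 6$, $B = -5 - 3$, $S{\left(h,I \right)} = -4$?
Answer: $-672$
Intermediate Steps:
$B = -8$ ($B = -5 - 3 = -8$)
$w{\left(X,D \right)} = 12$ ($w{\left(X,D \right)} = 2 \cdot 6 = 12$)
$f{\left(c \right)} = 0$
$Z{\left(W \right)} = 12 - W$
$L = 14$ ($L = -2 + 16 = 14$)
$S{\left(3,1 \right)} Z{\left(f{\left(B \right)} \right)} L = - 4 \left(12 - 0\right) 14 = - 4 \left(12 + 0\right) 14 = \left(-4\right) 12 \cdot 14 = \left(-48\right) 14 = -672$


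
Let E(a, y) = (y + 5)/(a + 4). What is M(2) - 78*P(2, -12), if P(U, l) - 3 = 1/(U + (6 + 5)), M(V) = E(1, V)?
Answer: -1193/5 ≈ -238.60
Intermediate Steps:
E(a, y) = (5 + y)/(4 + a)
M(V) = 1 + V/5 (M(V) = (5 + V)/(4 + 1) = (5 + V)/5 = 1 + V/5)
P(U, l) = 3 + 1/(11 + U) (P(U, l) = 3 + 1/(U + (6 + 5)) = 3 + 1/(U + 11) = 3 + 1/(11 + U))
M(2) - 78*P(2, -12) = (1 + (⅕)*2) - 78*(34 + 3*2)/(11 + 2) = (1 + ⅖) - 78*(34 + 6)/13 = 7/5 - 6*40 = 7/5 - 78*40/13 = 7/5 - 240 = -1193/5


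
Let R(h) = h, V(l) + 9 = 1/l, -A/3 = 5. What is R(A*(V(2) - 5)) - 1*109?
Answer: 187/2 ≈ 93.500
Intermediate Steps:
A = -15 (A = -3*5 = -15)
V(l) = -9 + 1/l
R(A*(V(2) - 5)) - 1*109 = -15*((-9 + 1/2) - 5) - 1*109 = -15*((-9 + ½) - 5) - 109 = -15*(-17/2 - 5) - 109 = -15*(-27/2) - 109 = 405/2 - 109 = 187/2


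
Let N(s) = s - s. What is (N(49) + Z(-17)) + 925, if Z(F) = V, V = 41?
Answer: 966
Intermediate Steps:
N(s) = 0
Z(F) = 41
(N(49) + Z(-17)) + 925 = (0 + 41) + 925 = 41 + 925 = 966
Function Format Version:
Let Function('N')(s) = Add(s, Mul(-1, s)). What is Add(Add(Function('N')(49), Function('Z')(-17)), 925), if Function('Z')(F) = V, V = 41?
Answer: 966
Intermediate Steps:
Function('N')(s) = 0
Function('Z')(F) = 41
Add(Add(Function('N')(49), Function('Z')(-17)), 925) = Add(Add(0, 41), 925) = Add(41, 925) = 966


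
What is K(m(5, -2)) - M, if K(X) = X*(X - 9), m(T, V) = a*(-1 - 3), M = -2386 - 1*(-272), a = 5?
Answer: 2694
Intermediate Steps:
M = -2114 (M = -2386 + 272 = -2114)
m(T, V) = -20 (m(T, V) = 5*(-1 - 3) = 5*(-4) = -20)
K(X) = X*(-9 + X)
K(m(5, -2)) - M = -20*(-9 - 20) - 1*(-2114) = -20*(-29) + 2114 = 580 + 2114 = 2694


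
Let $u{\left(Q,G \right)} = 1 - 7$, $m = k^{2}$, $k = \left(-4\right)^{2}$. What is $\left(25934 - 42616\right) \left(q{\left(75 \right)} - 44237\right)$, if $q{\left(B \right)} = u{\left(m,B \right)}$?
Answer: $738061726$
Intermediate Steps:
$k = 16$
$m = 256$ ($m = 16^{2} = 256$)
$u{\left(Q,G \right)} = -6$
$q{\left(B \right)} = -6$
$\left(25934 - 42616\right) \left(q{\left(75 \right)} - 44237\right) = \left(25934 - 42616\right) \left(-6 - 44237\right) = \left(-16682\right) \left(-44243\right) = 738061726$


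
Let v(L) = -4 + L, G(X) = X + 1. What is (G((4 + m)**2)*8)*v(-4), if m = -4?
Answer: -64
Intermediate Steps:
G(X) = 1 + X
(G((4 + m)**2)*8)*v(-4) = ((1 + (4 - 4)**2)*8)*(-4 - 4) = ((1 + 0**2)*8)*(-8) = ((1 + 0)*8)*(-8) = (1*8)*(-8) = 8*(-8) = -64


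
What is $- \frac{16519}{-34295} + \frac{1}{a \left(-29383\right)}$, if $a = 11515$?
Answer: $\frac{1117825013572}{2320710035455} \approx 0.48167$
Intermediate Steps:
$- \frac{16519}{-34295} + \frac{1}{a \left(-29383\right)} = - \frac{16519}{-34295} + \frac{1}{11515 \left(-29383\right)} = \left(-16519\right) \left(- \frac{1}{34295}\right) + \frac{1}{11515} \left(- \frac{1}{29383}\right) = \frac{16519}{34295} - \frac{1}{338345245} = \frac{1117825013572}{2320710035455}$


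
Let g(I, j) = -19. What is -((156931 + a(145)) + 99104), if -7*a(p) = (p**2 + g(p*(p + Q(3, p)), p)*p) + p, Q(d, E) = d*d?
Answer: -1773830/7 ≈ -2.5340e+5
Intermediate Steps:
Q(d, E) = d**2
a(p) = -p**2/7 + 18*p/7 (a(p) = -((p**2 - 19*p) + p)/7 = -(p**2 - 18*p)/7 = -p**2/7 + 18*p/7)
-((156931 + a(145)) + 99104) = -((156931 + (1/7)*145*(18 - 1*145)) + 99104) = -((156931 + (1/7)*145*(18 - 145)) + 99104) = -((156931 + (1/7)*145*(-127)) + 99104) = -((156931 - 18415/7) + 99104) = -(1080102/7 + 99104) = -1*1773830/7 = -1773830/7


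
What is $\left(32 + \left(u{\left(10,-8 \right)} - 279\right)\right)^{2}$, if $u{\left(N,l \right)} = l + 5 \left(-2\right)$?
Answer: $70225$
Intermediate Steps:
$u{\left(N,l \right)} = -10 + l$ ($u{\left(N,l \right)} = l - 10 = -10 + l$)
$\left(32 + \left(u{\left(10,-8 \right)} - 279\right)\right)^{2} = \left(32 - 297\right)^{2} = \left(-265\right)^{2} = 70225$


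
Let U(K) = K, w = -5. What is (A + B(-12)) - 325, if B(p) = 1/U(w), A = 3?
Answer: -1611/5 ≈ -322.20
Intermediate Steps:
B(p) = -⅕ (B(p) = 1/(-5) = -⅕)
(A + B(-12)) - 325 = (3 - ⅕) - 325 = 14/5 - 325 = -1611/5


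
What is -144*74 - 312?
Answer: -10968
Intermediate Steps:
-144*74 - 312 = -10656 - 312 = -10968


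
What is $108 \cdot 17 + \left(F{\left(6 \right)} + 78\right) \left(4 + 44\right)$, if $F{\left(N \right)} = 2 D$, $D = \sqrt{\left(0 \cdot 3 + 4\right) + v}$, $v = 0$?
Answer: $5772$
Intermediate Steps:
$D = 2$ ($D = \sqrt{\left(0 \cdot 3 + 4\right) + 0} = \sqrt{\left(0 + 4\right) + 0} = \sqrt{4 + 0} = \sqrt{4} = 2$)
$F{\left(N \right)} = 4$ ($F{\left(N \right)} = 2 \cdot 2 = 4$)
$108 \cdot 17 + \left(F{\left(6 \right)} + 78\right) \left(4 + 44\right) = 108 \cdot 17 + \left(4 + 78\right) \left(4 + 44\right) = 1836 + 82 \cdot 48 = 1836 + 3936 = 5772$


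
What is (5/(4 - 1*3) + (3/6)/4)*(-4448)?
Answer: -22796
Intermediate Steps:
(5/(4 - 1*3) + (3/6)/4)*(-4448) = (5/(4 - 3) + (3*(1/6))*(1/4))*(-4448) = (5/1 + (1/2)*(1/4))*(-4448) = (5*1 + 1/8)*(-4448) = (5 + 1/8)*(-4448) = (41/8)*(-4448) = -22796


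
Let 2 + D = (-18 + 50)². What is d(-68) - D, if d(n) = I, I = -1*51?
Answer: -1073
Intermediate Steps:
I = -51
d(n) = -51
D = 1022 (D = -2 + (-18 + 50)² = -2 + 32² = -2 + 1024 = 1022)
d(-68) - D = -51 - 1*1022 = -51 - 1022 = -1073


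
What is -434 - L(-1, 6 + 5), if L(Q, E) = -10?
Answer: -424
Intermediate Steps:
-434 - L(-1, 6 + 5) = -434 - 1*(-10) = -434 + 10 = -424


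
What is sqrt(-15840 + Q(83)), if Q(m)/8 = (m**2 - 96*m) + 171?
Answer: 152*I ≈ 152.0*I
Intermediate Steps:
Q(m) = 1368 - 768*m + 8*m**2 (Q(m) = 8*((m**2 - 96*m) + 171) = 8*(171 + m**2 - 96*m) = 1368 - 768*m + 8*m**2)
sqrt(-15840 + Q(83)) = sqrt(-15840 + (1368 - 768*83 + 8*83**2)) = sqrt(-15840 + (1368 - 63744 + 8*6889)) = sqrt(-15840 + (1368 - 63744 + 55112)) = sqrt(-15840 - 7264) = sqrt(-23104) = 152*I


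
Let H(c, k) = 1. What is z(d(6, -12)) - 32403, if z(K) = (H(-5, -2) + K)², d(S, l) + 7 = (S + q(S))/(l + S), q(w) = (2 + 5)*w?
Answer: -32207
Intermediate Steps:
q(w) = 7*w
d(S, l) = -7 + 8*S/(S + l) (d(S, l) = -7 + (S + 7*S)/(l + S) = -7 + (8*S)/(S + l) = -7 + 8*S/(S + l))
z(K) = (1 + K)²
z(d(6, -12)) - 32403 = (1 + (6 - 7*(-12))/(6 - 12))² - 32403 = (1 + (6 + 84)/(-6))² - 32403 = (1 - ⅙*90)² - 32403 = (1 - 15)² - 32403 = (-14)² - 32403 = 196 - 32403 = -32207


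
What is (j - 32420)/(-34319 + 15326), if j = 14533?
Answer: 17887/18993 ≈ 0.94177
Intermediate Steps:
(j - 32420)/(-34319 + 15326) = (14533 - 32420)/(-34319 + 15326) = -17887/(-18993) = -17887*(-1/18993) = 17887/18993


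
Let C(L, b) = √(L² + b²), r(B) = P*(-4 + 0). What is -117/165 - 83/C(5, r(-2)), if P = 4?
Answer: -39/55 - 83*√281/281 ≈ -5.6605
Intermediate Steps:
r(B) = -16 (r(B) = 4*(-4 + 0) = 4*(-4) = -16)
-117/165 - 83/C(5, r(-2)) = -117/165 - 83/√(5² + (-16)²) = -117*1/165 - 83/√(25 + 256) = -39/55 - 83*√281/281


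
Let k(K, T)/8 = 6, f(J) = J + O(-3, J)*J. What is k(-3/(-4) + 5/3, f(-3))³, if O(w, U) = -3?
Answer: 110592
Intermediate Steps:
f(J) = -2*J (f(J) = J - 3*J = -2*J)
k(K, T) = 48 (k(K, T) = 8*6 = 48)
k(-3/(-4) + 5/3, f(-3))³ = 48³ = 110592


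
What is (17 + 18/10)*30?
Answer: 564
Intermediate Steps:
(17 + 18/10)*30 = (17 + 18*(⅒))*30 = (17 + 9/5)*30 = (94/5)*30 = 564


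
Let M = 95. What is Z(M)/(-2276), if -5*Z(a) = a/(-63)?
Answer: -19/143388 ≈ -0.00013251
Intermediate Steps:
Z(a) = a/315 (Z(a) = -a/(5*(-63)) = -a*(-1)/(5*63) = -(-1)*a/315 = a/315)
Z(M)/(-2276) = ((1/315)*95)/(-2276) = (19/63)*(-1/2276) = -19/143388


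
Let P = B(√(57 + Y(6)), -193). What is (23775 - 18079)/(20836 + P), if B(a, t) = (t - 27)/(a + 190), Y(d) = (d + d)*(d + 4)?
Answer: 5551002891/20304465781 - 4895*√177/60913397343 ≈ 0.27339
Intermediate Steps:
Y(d) = 2*d*(4 + d) (Y(d) = (2*d)*(4 + d) = 2*d*(4 + d))
B(a, t) = (-27 + t)/(190 + a)
P = -220/(190 + √177) (P = (-27 - 193)/(190 + √(57 + 2*6*(4 + 6))) = -220/(190 + √(57 + 2*6*10)) = -220/(190 + √(57 + 120)) = -220/(190 + √177) ≈ -1.0821)
(23775 - 18079)/(20836 + P) = (23775 - 18079)/(20836 + (-41800/35923 + 220*√177/35923)) = 5696/(748449828/35923 + 220*√177/35923)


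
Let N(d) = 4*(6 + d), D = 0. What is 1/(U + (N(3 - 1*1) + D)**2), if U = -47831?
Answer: -1/46807 ≈ -2.1364e-5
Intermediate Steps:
N(d) = 24 + 4*d
1/(U + (N(3 - 1*1) + D)**2) = 1/(-47831 + ((24 + 4*(3 - 1*1)) + 0)**2) = 1/(-47831 + ((24 + 4*(3 - 1)) + 0)**2) = 1/(-47831 + ((24 + 4*2) + 0)**2) = 1/(-47831 + ((24 + 8) + 0)**2) = 1/(-47831 + (32 + 0)**2) = 1/(-47831 + 32**2) = 1/(-47831 + 1024) = 1/(-46807) = -1/46807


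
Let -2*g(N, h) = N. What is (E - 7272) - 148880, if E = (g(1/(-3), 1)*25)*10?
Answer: -468331/3 ≈ -1.5611e+5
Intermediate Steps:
g(N, h) = -N/2
E = 125/3 (E = (-½/(-3)*25)*10 = (-½*(-⅓)*25)*10 = ((⅙)*25)*10 = (25/6)*10 = 125/3 ≈ 41.667)
(E - 7272) - 148880 = (125/3 - 7272) - 148880 = -21691/3 - 148880 = -468331/3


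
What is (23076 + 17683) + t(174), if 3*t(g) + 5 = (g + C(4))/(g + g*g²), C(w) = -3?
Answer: 214717702009/5268198 ≈ 40757.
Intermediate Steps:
t(g) = -5/3 + (-3 + g)/(3*(g + g³)) (t(g) = -5/3 + ((g - 3)/(g + g*g²))/3 = -5/3 + ((-3 + g)/(g + g³))/3 = -5/3 + (-3 + g)/(3*(g + g³)))
(23076 + 17683) + t(174) = (23076 + 17683) + (⅓)*(-3 - 5*174³ - 4*174)/(174*(1 + 174²)) = 40759 + (⅓)*(1/174)*(-3 - 5*5268024 - 696)/(1 + 30276) = 40759 + (⅓)*(1/174)*(-3 - 26340120 - 696)/30277 = 40759 + (⅓)*(1/174)*(1/30277)*(-26340819) = 40759 - 8780273/5268198 = 214717702009/5268198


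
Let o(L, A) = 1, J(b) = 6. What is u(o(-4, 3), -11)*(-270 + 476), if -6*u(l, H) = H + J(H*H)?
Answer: 515/3 ≈ 171.67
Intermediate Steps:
u(l, H) = -1 - H/6 (u(l, H) = -(H + 6)/6 = -(6 + H)/6 = -1 - H/6)
u(o(-4, 3), -11)*(-270 + 476) = (-1 - ⅙*(-11))*(-270 + 476) = (-1 + 11/6)*206 = (⅚)*206 = 515/3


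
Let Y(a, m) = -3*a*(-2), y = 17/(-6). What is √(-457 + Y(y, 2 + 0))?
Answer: I*√474 ≈ 21.772*I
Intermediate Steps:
y = -17/6 (y = 17*(-⅙) = -17/6 ≈ -2.8333)
Y(a, m) = 6*a
√(-457 + Y(y, 2 + 0)) = √(-457 + 6*(-17/6)) = √(-457 - 17) = √(-474) = I*√474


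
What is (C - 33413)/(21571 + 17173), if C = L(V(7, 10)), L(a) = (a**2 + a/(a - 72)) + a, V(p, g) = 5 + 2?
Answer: -542053/629590 ≈ -0.86096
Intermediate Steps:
V(p, g) = 7
L(a) = a + a**2 + a/(-72 + a) (L(a) = (a**2 + a/(-72 + a)) + a = a + a**2 + a/(-72 + a))
C = 3633/65 (C = 7*(-71 + 7**2 - 71*7)/(-72 + 7) = 7*(-71 + 49 - 497)/(-65) = 7*(-1/65)*(-519) = 3633/65 ≈ 55.892)
(C - 33413)/(21571 + 17173) = (3633/65 - 33413)/(21571 + 17173) = -2168212/65/38744 = -2168212/65*1/38744 = -542053/629590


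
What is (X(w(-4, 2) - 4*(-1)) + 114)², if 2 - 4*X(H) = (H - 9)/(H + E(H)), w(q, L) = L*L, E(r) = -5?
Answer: 1890625/144 ≈ 13129.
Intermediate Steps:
w(q, L) = L²
X(H) = ½ - (-9 + H)/(4*(-5 + H)) (X(H) = ½ - (H - 9)/(4*(H - 5)) = ½ - (-9 + H)/(4*(-5 + H)))
(X(w(-4, 2) - 4*(-1)) + 114)² = ((-1 + (2² - 4*(-1)))/(4*(-5 + (2² - 4*(-1)))) + 114)² = ((-1 + (4 + 4))/(4*(-5 + (4 + 4))) + 114)² = ((-1 + 8)/(4*(-5 + 8)) + 114)² = ((¼)*7/3 + 114)² = ((¼)*(⅓)*7 + 114)² = (7/12 + 114)² = (1375/12)² = 1890625/144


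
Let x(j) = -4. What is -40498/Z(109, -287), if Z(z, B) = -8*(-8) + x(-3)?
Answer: -20249/30 ≈ -674.97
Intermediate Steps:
Z(z, B) = 60 (Z(z, B) = -8*(-8) - 4 = 64 - 4 = 60)
-40498/Z(109, -287) = -40498/60 = -40498*1/60 = -20249/30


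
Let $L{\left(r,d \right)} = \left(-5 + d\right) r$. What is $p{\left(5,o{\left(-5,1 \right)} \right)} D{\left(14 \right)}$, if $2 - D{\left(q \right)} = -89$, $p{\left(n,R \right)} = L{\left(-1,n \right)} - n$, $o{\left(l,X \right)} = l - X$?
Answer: $-455$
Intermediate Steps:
$L{\left(r,d \right)} = r \left(-5 + d\right)$
$p{\left(n,R \right)} = 5 - 2 n$ ($p{\left(n,R \right)} = - (-5 + n) - n = \left(5 - n\right) - n = 5 - 2 n$)
$D{\left(q \right)} = 91$ ($D{\left(q \right)} = 2 - -89 = 2 + 89 = 91$)
$p{\left(5,o{\left(-5,1 \right)} \right)} D{\left(14 \right)} = \left(5 - 10\right) 91 = \left(-5\right) 91 = -455$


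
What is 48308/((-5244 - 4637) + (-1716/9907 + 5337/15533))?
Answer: -1858474350187/380128931170 ≈ -4.8891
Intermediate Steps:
48308/((-5244 - 4637) + (-1716/9907 + 5337/15533)) = 48308/(-9881 + (-1716*1/9907 + 5337*(1/15533))) = 48308/(-9881 + (-1716/9907 + 5337/15533)) = 48308/(-9881 + 26219031/153885431) = 48308/(-1520515724680/153885431) = 48308*(-153885431/1520515724680) = -1858474350187/380128931170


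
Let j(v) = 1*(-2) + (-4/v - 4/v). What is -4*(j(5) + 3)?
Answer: 12/5 ≈ 2.4000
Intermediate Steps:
j(v) = -2 - 8/v
-4*(j(5) + 3) = -4*((-2 - 8/5) + 3) = -4*(-18/5 + 3) = -4*(-⅗) = 12/5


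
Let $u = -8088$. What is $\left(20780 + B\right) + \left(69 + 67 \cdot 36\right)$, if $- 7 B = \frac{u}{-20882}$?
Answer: $\frac{1700072663}{73087} \approx 23261.0$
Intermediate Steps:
$B = - \frac{4044}{73087}$ ($B = - \frac{\left(-8088\right) \frac{1}{-20882}}{7} = - \frac{\left(-8088\right) \left(- \frac{1}{20882}\right)}{7} = \left(- \frac{1}{7}\right) \frac{4044}{10441} = - \frac{4044}{73087} \approx -0.055331$)
$\left(20780 + B\right) + \left(69 + 67 \cdot 36\right) = \left(20780 - \frac{4044}{73087}\right) + \left(69 + 67 \cdot 36\right) = \frac{1518743816}{73087} + \left(69 + 2412\right) = \frac{1518743816}{73087} + 2481 = \frac{1700072663}{73087}$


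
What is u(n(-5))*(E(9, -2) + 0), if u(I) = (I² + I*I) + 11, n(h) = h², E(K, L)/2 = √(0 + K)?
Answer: 7566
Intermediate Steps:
E(K, L) = 2*√K (E(K, L) = 2*√(0 + K) = 2*√K)
u(I) = 11 + 2*I² (u(I) = (I² + I²) + 11 = 2*I² + 11 = 11 + 2*I²)
u(n(-5))*(E(9, -2) + 0) = (11 + 2*((-5)²)²)*(2*√9 + 0) = (11 + 2*25²)*(2*3 + 0) = (11 + 2*625)*(6 + 0) = (11 + 1250)*6 = 1261*6 = 7566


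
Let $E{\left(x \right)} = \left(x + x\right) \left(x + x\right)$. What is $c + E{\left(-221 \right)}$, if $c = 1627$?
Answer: $196991$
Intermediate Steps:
$E{\left(x \right)} = 4 x^{2}$ ($E{\left(x \right)} = 2 x 2 x = 4 x^{2}$)
$c + E{\left(-221 \right)} = 1627 + 4 \left(-221\right)^{2} = 1627 + 4 \cdot 48841 = 1627 + 195364 = 196991$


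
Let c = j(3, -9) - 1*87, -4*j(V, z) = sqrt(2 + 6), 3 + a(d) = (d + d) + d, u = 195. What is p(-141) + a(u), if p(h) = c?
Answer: 495 - sqrt(2)/2 ≈ 494.29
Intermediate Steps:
a(d) = -3 + 3*d (a(d) = -3 + ((d + d) + d) = -3 + (2*d + d) = -3 + 3*d)
j(V, z) = -sqrt(2)/2 (j(V, z) = -sqrt(2 + 6)/4 = -sqrt(2)/2)
c = -87 - sqrt(2)/2 (c = -sqrt(2)/2 - 1*87 = -sqrt(2)/2 - 87 = -87 - sqrt(2)/2 ≈ -87.707)
p(h) = -87 - sqrt(2)/2
p(-141) + a(u) = (-87 - sqrt(2)/2) + (-3 + 3*195) = (-87 - sqrt(2)/2) + (-3 + 585) = (-87 - sqrt(2)/2) + 582 = 495 - sqrt(2)/2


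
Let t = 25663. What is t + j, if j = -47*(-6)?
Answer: 25945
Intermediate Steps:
j = 282
t + j = 25663 + 282 = 25945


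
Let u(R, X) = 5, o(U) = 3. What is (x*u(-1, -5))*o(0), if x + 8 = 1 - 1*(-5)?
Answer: -30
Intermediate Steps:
x = -2 (x = -8 + (1 - 1*(-5)) = -8 + (1 + 5) = -8 + 6 = -2)
(x*u(-1, -5))*o(0) = -2*5*3 = -10*3 = -30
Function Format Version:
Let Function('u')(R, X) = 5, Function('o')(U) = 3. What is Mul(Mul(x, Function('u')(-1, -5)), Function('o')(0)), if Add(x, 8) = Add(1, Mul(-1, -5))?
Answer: -30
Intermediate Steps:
x = -2 (x = Add(-8, Add(1, Mul(-1, -5))) = Add(-8, Add(1, 5)) = Add(-8, 6) = -2)
Mul(Mul(x, Function('u')(-1, -5)), Function('o')(0)) = Mul(Mul(-2, 5), 3) = Mul(-10, 3) = -30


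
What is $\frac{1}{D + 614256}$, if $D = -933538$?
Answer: $- \frac{1}{319282} \approx -3.132 \cdot 10^{-6}$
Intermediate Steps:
$\frac{1}{D + 614256} = \frac{1}{-933538 + 614256} = \frac{1}{-319282} = - \frac{1}{319282}$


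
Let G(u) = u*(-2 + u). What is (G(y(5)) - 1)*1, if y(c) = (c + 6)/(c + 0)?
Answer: -14/25 ≈ -0.56000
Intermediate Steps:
y(c) = (6 + c)/c
(G(y(5)) - 1)*1 = (((6 + 5)/5)*(-2 + (6 + 5)/5) - 1)*1 = (((⅕)*11)*(-2 + (⅕)*11) - 1)*1 = (11*(-2 + 11/5)/5 - 1)*1 = ((11/5)*(⅕) - 1)*1 = (11/25 - 1)*1 = -14/25*1 = -14/25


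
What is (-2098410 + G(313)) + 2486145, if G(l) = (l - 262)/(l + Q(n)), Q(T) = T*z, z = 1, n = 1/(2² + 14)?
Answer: 2184887643/5635 ≈ 3.8774e+5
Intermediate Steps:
n = 1/18 (n = 1/(4 + 14) = 1/18 ≈ 0.055556)
Q(T) = T (Q(T) = T*1 = T)
G(l) = (-262 + l)/(1/18 + l) (G(l) = (l - 262)/(l + 1/18) = (-262 + l)/(1/18 + l))
(-2098410 + G(313)) + 2486145 = (-2098410 + 18*(-262 + 313)/(1 + 18*313)) + 2486145 = (-2098410 + 18*51/(1 + 5634)) + 2486145 = (-2098410 + 18*51/5635) + 2486145 = (-2098410 + 18*(1/5635)*51) + 2486145 = (-2098410 + 918/5635) + 2486145 = -11824539432/5635 + 2486145 = 2184887643/5635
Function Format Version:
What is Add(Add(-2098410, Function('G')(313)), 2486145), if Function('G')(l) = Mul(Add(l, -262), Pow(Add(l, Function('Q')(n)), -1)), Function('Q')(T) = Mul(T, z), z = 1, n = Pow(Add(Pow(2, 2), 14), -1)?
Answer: Rational(2184887643, 5635) ≈ 3.8774e+5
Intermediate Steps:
n = Rational(1, 18) (n = Pow(Add(4, 14), -1) = Pow(18, -1) = Rational(1, 18) ≈ 0.055556)
Function('Q')(T) = T (Function('Q')(T) = Mul(T, 1) = T)
Function('G')(l) = Mul(Pow(Add(Rational(1, 18), l), -1), Add(-262, l)) (Function('G')(l) = Mul(Add(l, -262), Pow(Add(l, Rational(1, 18)), -1)) = Mul(Add(-262, l), Pow(Add(Rational(1, 18), l), -1)) = Mul(Pow(Add(Rational(1, 18), l), -1), Add(-262, l)))
Add(Add(-2098410, Function('G')(313)), 2486145) = Add(Add(-2098410, Mul(18, Pow(Add(1, Mul(18, 313)), -1), Add(-262, 313))), 2486145) = Add(Add(-2098410, Mul(18, Pow(Add(1, 5634), -1), 51)), 2486145) = Add(Add(-2098410, Mul(18, Pow(5635, -1), 51)), 2486145) = Add(Add(-2098410, Mul(18, Rational(1, 5635), 51)), 2486145) = Add(Add(-2098410, Rational(918, 5635)), 2486145) = Add(Rational(-11824539432, 5635), 2486145) = Rational(2184887643, 5635)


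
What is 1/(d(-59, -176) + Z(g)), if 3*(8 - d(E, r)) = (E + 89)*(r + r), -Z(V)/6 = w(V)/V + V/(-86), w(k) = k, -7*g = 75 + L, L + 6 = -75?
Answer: 301/1060140 ≈ 0.00028392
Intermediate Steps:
L = -81 (L = -6 - 75 = -81)
g = 6/7 (g = -(75 - 81)/7 = -⅐*(-6) = 6/7 ≈ 0.85714)
Z(V) = -6 + 3*V/43 (Z(V) = -6*(V/V + V/(-86)) = -6*(1 + V*(-1/86)) = -6*(1 - V/86) = -6 + 3*V/43)
d(E, r) = 8 - 2*r*(89 + E)/3 (d(E, r) = 8 - (E + 89)*(r + r)/3 = 8 - (89 + E)*2*r/3 = 8 - 2*r*(89 + E)/3)
1/(d(-59, -176) + Z(g)) = 1/((8 - 178/3*(-176) - ⅔*(-59)*(-176)) + (-6 + (3/43)*(6/7))) = 1/((8 + 31328/3 - 20768/3) + (-6 + 18/301)) = 1/(3528 - 1788/301) = 1/(1060140/301) = 301/1060140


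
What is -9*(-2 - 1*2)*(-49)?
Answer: -1764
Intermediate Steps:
-9*(-2 - 1*2)*(-49) = -9*(-2 - 2)*(-49) = -(-36)*(-49) = -9*196 = -1764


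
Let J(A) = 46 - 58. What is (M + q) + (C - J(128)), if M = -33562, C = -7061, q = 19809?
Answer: -20802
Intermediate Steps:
J(A) = -12
(M + q) + (C - J(128)) = (-33562 + 19809) + (-7061 - 1*(-12)) = -13753 + (-7061 + 12) = -13753 - 7049 = -20802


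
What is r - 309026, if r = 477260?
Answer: 168234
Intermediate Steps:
r - 309026 = 477260 - 309026 = 168234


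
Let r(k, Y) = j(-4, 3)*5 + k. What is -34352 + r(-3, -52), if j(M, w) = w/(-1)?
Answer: -34370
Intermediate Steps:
j(M, w) = -w (j(M, w) = w*(-1) = -w)
r(k, Y) = -15 + k (r(k, Y) = -1*3*5 + k = -3*5 + k = -15 + k)
-34352 + r(-3, -52) = -34352 + (-15 - 3) = -34352 - 18 = -34370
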